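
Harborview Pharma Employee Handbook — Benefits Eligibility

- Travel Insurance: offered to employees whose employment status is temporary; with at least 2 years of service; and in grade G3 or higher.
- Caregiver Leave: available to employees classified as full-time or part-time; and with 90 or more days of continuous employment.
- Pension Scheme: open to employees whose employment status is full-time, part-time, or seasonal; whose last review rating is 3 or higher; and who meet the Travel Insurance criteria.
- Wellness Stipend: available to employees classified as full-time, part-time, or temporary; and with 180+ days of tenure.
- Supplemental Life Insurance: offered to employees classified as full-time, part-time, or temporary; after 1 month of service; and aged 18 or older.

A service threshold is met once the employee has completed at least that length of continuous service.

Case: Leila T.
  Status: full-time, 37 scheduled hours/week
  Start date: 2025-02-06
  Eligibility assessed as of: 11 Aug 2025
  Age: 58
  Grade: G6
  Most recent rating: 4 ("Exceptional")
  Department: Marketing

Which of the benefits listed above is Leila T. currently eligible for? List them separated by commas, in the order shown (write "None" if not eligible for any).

Caregiver Leave, Wellness Stipend, Supplemental Life Insurance

Service from 2025-02-06 to 11 Aug 2025: 186 days.
Travel Insurance — status full-time ✗ (requires temporary) → not eligible.
Caregiver Leave — status full-time ✓; service 186 days ≥ 90 days ✓ → eligible.
Pension Scheme — status full-time ✓; rating 4 ≥ 3 ✓; not eligible for Travel Insurance ✗ → not eligible.
Wellness Stipend — status full-time ✓; service 186 days ≥ 180 days ✓ → eligible.
Supplemental Life Insurance — status full-time ✓; service 186 days ≥ 1 month (≈30 days) ✓; age 58 ≥ 18 ✓ → eligible.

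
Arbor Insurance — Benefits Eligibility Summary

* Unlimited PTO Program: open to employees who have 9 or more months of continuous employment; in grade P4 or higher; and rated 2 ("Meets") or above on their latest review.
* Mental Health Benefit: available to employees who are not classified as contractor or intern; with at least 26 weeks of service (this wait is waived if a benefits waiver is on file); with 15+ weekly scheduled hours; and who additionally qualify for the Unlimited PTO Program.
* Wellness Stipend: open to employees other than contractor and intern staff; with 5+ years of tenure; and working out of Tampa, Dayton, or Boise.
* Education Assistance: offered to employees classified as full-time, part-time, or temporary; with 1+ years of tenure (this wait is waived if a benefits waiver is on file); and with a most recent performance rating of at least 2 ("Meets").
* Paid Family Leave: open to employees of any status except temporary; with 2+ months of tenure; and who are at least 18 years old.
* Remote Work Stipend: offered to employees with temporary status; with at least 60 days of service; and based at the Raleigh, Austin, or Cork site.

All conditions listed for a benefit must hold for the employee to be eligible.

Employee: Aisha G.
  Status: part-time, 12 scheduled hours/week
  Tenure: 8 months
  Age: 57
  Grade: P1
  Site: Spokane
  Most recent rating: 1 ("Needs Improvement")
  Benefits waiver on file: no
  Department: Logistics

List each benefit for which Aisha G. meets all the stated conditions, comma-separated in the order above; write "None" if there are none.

Unlimited PTO Program — service 8 months < 9 months ✗ → not eligible.
Mental Health Benefit — status part-time ✓ (not excluded); no waiver, service 8 months ≥ 26 weeks (≈182 days) ✓; 12 hrs/wk < 15 ✗ → not eligible.
Wellness Stipend — status part-time ✓ (not excluded); service 8 months < 5 years (≈1825 days) ✗ → not eligible.
Education Assistance — status part-time ✓; no waiver, service 8 months < 1 year (≈365 days) ✗ → not eligible.
Paid Family Leave — status part-time ✓ (not excluded); service 8 months ≥ 2 months ✓; age 57 ≥ 18 ✓ → eligible.
Remote Work Stipend — status part-time ✗ (requires temporary) → not eligible.

Paid Family Leave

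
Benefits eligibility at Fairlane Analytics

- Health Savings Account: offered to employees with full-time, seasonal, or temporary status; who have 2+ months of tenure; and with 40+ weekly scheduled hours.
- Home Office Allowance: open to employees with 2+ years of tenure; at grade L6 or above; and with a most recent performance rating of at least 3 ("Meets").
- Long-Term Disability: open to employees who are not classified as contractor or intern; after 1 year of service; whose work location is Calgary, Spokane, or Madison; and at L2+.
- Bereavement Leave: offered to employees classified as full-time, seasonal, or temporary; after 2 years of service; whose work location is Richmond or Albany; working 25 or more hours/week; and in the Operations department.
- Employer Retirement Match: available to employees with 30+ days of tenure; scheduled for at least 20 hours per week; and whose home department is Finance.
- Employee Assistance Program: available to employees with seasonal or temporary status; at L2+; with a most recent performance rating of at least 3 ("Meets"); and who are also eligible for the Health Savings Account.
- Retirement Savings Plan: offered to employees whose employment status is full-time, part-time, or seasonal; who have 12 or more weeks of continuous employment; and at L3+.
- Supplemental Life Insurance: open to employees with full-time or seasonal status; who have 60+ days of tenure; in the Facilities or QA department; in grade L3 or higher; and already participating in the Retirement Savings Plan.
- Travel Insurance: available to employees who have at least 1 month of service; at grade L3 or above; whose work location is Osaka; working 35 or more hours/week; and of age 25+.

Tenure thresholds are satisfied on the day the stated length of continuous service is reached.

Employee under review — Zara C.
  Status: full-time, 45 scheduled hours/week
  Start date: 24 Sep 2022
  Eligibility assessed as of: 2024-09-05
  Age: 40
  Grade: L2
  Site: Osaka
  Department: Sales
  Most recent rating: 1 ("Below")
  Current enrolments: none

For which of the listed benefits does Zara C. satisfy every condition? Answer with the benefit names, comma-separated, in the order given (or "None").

Service from 24 Sep 2022 to 2024-09-05: 712 days.
Health Savings Account — status full-time ✓; service 712 days ≥ 2 months (≈60 days) ✓; 45 hrs/wk ≥ 40 ✓ → eligible.
Home Office Allowance — service 712 days < 2 years (≈730 days) ✗ → not eligible.
Long-Term Disability — status full-time ✓ (not excluded); service 712 days ≥ 1 year (≈365 days) ✓; site Osaka ✗ (not Calgary, Spokane, or Madison) → not eligible.
Bereavement Leave — status full-time ✓; service 712 days < 2 years (≈730 days) ✗ → not eligible.
Employer Retirement Match — service 712 days ≥ 30 days ✓; 45 hrs/wk ≥ 20 ✓; dept Sales ✗ → not eligible.
Employee Assistance Program — status full-time ✗ (requires seasonal or temporary) → not eligible.
Retirement Savings Plan — status full-time ✓; service 712 days ≥ 12 weeks (≈84 days) ✓; grade L2 < L3 ✗ → not eligible.
Supplemental Life Insurance — status full-time ✓; service 712 days ≥ 60 days ✓; dept Sales ✗ → not eligible.
Travel Insurance — service 712 days ≥ 1 month (≈30 days) ✓; grade L2 < L3 ✗ → not eligible.

Health Savings Account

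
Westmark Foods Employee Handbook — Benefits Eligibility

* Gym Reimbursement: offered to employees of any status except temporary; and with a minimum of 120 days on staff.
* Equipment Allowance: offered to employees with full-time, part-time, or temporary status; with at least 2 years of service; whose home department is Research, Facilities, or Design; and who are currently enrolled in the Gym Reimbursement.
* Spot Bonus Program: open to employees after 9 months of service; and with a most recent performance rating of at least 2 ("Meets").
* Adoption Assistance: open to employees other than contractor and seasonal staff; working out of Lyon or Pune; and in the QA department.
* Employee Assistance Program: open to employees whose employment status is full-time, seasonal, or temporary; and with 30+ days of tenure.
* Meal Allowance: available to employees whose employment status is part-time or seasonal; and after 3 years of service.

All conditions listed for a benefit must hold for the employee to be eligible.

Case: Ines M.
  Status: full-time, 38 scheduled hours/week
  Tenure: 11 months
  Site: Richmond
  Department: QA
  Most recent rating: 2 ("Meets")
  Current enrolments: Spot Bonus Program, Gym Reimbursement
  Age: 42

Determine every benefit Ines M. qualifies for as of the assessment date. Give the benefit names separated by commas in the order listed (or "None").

Gym Reimbursement — status full-time ✓ (not excluded); service 11 months ≥ 120 days ✓ → eligible.
Equipment Allowance — status full-time ✓; service 11 months < 2 years (≈730 days) ✗ → not eligible.
Spot Bonus Program — service 11 months ≥ 9 months ✓; rating 2 ≥ 2 ✓ → eligible.
Adoption Assistance — status full-time ✓ (not excluded); site Richmond ✗ (not Lyon or Pune) → not eligible.
Employee Assistance Program — status full-time ✓; service 11 months ≥ 30 days ✓ → eligible.
Meal Allowance — status full-time ✗ (requires part-time or seasonal) → not eligible.

Gym Reimbursement, Spot Bonus Program, Employee Assistance Program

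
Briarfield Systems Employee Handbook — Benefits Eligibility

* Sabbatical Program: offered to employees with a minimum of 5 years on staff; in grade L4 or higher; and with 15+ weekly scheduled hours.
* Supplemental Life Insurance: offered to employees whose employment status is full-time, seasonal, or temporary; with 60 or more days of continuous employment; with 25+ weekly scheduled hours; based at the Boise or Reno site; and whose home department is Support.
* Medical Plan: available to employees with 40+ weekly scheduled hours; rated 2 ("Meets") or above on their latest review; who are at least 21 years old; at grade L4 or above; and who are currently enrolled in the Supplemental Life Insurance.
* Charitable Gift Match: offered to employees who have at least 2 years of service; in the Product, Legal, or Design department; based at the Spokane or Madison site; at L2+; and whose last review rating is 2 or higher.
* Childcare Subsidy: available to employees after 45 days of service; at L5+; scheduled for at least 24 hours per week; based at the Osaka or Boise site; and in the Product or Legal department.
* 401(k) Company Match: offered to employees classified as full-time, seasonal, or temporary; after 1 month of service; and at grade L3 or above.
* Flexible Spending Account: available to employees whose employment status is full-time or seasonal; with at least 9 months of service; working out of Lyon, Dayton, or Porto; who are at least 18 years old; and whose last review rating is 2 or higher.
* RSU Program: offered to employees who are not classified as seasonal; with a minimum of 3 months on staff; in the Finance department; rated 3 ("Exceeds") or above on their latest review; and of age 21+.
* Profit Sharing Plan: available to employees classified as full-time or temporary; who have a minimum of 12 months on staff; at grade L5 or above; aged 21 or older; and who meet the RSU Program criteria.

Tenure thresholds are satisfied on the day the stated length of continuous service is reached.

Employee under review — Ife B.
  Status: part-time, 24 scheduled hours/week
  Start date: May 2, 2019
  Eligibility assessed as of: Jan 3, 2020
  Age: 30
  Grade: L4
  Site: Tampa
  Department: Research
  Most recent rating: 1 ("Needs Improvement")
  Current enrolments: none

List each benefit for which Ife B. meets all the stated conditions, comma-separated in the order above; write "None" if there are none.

None

Service from May 2, 2019 to Jan 3, 2020: 246 days.
Sabbatical Program — service 246 days < 5 years (≈1825 days) ✗ → not eligible.
Supplemental Life Insurance — status part-time ✗ (requires full-time, seasonal, or temporary) → not eligible.
Medical Plan — 24 hrs/wk < 40 ✗ → not eligible.
Charitable Gift Match — service 246 days < 2 years (≈730 days) ✗ → not eligible.
Childcare Subsidy — service 246 days ≥ 45 days ✓; grade L4 < L5 ✗ → not eligible.
401(k) Company Match — status part-time ✗ (requires full-time, seasonal, or temporary) → not eligible.
Flexible Spending Account — status part-time ✗ (requires full-time or seasonal) → not eligible.
RSU Program — status part-time ✓ (not excluded); service 246 days ≥ 3 months (≈90 days) ✓; dept Research ✗ → not eligible.
Profit Sharing Plan — status part-time ✗ (requires full-time or temporary) → not eligible.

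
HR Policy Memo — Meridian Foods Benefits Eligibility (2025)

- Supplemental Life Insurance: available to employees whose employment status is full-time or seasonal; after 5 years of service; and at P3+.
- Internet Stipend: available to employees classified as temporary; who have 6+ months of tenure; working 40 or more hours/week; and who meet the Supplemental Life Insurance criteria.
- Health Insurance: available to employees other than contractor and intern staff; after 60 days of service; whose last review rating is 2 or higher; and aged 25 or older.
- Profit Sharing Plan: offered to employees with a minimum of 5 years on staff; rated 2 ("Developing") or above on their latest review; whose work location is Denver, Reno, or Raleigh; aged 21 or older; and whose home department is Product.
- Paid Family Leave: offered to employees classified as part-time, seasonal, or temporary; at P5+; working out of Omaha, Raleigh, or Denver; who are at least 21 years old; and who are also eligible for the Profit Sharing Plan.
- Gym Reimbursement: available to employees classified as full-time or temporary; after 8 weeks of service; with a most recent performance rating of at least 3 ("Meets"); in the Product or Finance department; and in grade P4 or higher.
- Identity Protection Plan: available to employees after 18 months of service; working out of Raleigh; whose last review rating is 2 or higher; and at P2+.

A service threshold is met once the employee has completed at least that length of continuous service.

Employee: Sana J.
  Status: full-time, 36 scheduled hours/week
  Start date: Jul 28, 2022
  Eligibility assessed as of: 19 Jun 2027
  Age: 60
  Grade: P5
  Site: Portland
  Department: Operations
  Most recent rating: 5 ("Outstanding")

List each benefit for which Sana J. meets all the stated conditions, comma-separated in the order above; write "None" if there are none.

Health Insurance

Service from Jul 28, 2022 to 19 Jun 2027: 1787 days.
Supplemental Life Insurance — status full-time ✓; service 1787 days < 5 years (≈1825 days) ✗ → not eligible.
Internet Stipend — status full-time ✗ (requires temporary) → not eligible.
Health Insurance — status full-time ✓ (not excluded); service 1787 days ≥ 60 days ✓; rating 5 ≥ 2 ✓; age 60 ≥ 25 ✓ → eligible.
Profit Sharing Plan — service 1787 days < 5 years (≈1825 days) ✗ → not eligible.
Paid Family Leave — status full-time ✗ (requires part-time, seasonal, or temporary) → not eligible.
Gym Reimbursement — status full-time ✓; service 1787 days ≥ 8 weeks (≈56 days) ✓; rating 5 ≥ 3 ✓; dept Operations ✗ → not eligible.
Identity Protection Plan — service 1787 days ≥ 18 months (≈540 days) ✓; site Portland ✗ (not Raleigh) → not eligible.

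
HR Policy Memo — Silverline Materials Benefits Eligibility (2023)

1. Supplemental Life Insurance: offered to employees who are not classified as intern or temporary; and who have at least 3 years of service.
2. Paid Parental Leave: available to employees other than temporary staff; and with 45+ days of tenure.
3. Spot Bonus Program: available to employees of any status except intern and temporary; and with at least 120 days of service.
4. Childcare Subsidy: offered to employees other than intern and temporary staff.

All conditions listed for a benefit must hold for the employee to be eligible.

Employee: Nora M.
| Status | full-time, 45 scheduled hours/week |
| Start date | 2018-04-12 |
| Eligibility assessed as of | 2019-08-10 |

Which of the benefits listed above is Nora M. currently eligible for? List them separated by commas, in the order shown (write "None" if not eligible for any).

Paid Parental Leave, Spot Bonus Program, Childcare Subsidy

Service from 2018-04-12 to 2019-08-10: 485 days.
Supplemental Life Insurance — status full-time ✓ (not excluded); service 485 days < 3 years (≈1095 days) ✗ → not eligible.
Paid Parental Leave — status full-time ✓ (not excluded); service 485 days ≥ 45 days ✓ → eligible.
Spot Bonus Program — status full-time ✓ (not excluded); service 485 days ≥ 120 days ✓ → eligible.
Childcare Subsidy — status full-time ✓ (not excluded) → eligible.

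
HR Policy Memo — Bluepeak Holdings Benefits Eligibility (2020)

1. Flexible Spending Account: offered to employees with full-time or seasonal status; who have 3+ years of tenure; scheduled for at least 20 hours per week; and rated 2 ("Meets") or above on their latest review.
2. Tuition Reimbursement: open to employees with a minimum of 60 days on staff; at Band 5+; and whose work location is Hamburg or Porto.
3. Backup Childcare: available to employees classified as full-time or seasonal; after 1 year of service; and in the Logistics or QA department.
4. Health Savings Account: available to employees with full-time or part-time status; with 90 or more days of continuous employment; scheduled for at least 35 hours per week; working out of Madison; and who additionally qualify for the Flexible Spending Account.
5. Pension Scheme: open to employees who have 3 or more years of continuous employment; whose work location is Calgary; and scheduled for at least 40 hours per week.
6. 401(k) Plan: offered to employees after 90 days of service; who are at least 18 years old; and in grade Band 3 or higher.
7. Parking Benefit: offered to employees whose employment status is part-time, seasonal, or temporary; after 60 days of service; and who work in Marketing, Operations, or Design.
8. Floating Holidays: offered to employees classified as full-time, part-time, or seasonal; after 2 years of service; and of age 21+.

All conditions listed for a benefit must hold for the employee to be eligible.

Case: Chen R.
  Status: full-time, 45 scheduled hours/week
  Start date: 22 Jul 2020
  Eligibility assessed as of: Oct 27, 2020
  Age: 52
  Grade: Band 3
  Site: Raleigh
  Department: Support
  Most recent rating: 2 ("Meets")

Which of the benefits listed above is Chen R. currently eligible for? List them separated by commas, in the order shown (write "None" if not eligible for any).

Service from 22 Jul 2020 to Oct 27, 2020: 97 days.
Flexible Spending Account — status full-time ✓; service 97 days < 3 years (≈1095 days) ✗ → not eligible.
Tuition Reimbursement — service 97 days ≥ 60 days ✓; grade Band 3 < Band 5 ✗ → not eligible.
Backup Childcare — status full-time ✓; service 97 days < 1 year (≈365 days) ✗ → not eligible.
Health Savings Account — status full-time ✓; service 97 days ≥ 90 days ✓; 45 hrs/wk ≥ 35 ✓; site Raleigh ✗ (not Madison) → not eligible.
Pension Scheme — service 97 days < 3 years (≈1095 days) ✗ → not eligible.
401(k) Plan — service 97 days ≥ 90 days ✓; age 52 ≥ 18 ✓; grade Band 3 ≥ Band 3 ✓ → eligible.
Parking Benefit — status full-time ✗ (requires part-time, seasonal, or temporary) → not eligible.
Floating Holidays — status full-time ✓; service 97 days < 2 years (≈730 days) ✗ → not eligible.

401(k) Plan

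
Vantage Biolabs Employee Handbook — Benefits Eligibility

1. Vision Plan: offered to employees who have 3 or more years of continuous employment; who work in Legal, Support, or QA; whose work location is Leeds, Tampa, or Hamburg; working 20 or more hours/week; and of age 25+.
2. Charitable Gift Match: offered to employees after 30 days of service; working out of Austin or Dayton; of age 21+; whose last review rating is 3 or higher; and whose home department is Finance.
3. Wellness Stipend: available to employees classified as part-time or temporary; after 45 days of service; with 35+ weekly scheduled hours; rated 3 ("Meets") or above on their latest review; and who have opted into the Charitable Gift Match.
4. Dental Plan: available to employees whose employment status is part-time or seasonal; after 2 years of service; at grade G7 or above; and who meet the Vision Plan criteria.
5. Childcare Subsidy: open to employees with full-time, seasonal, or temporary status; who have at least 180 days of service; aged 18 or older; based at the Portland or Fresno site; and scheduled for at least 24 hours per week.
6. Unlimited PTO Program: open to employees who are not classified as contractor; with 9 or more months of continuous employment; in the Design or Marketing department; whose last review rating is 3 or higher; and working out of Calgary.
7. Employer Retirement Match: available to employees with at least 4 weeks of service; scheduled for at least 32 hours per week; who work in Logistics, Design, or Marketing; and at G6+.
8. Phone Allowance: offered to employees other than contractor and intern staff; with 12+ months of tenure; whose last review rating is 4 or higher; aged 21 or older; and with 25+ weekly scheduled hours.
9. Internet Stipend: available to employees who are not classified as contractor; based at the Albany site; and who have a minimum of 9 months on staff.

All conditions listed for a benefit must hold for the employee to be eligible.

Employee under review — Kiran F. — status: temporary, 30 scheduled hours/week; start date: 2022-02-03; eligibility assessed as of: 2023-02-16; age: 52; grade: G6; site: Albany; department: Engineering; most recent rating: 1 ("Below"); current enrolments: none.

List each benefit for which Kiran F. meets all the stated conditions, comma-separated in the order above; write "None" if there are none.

Service from 2022-02-03 to 2023-02-16: 378 days.
Vision Plan — service 378 days < 3 years (≈1095 days) ✗ → not eligible.
Charitable Gift Match — service 378 days ≥ 30 days ✓; site Albany ✗ (not Austin or Dayton) → not eligible.
Wellness Stipend — status temporary ✓; service 378 days ≥ 45 days ✓; 30 hrs/wk < 35 ✗ → not eligible.
Dental Plan — status temporary ✗ (requires part-time or seasonal) → not eligible.
Childcare Subsidy — status temporary ✓; service 378 days ≥ 180 days ✓; age 52 ≥ 18 ✓; site Albany ✗ (not Portland or Fresno) → not eligible.
Unlimited PTO Program — status temporary ✓ (not excluded); service 378 days ≥ 9 months (≈270 days) ✓; dept Engineering ✗ → not eligible.
Employer Retirement Match — service 378 days ≥ 4 weeks (≈28 days) ✓; 30 hrs/wk < 32 ✗ → not eligible.
Phone Allowance — status temporary ✓ (not excluded); service 378 days ≥ 12 months (≈360 days) ✓; rating 1 < 4 ✗ → not eligible.
Internet Stipend — status temporary ✓ (not excluded); site Albany ✓; service 378 days ≥ 9 months (≈270 days) ✓ → eligible.

Internet Stipend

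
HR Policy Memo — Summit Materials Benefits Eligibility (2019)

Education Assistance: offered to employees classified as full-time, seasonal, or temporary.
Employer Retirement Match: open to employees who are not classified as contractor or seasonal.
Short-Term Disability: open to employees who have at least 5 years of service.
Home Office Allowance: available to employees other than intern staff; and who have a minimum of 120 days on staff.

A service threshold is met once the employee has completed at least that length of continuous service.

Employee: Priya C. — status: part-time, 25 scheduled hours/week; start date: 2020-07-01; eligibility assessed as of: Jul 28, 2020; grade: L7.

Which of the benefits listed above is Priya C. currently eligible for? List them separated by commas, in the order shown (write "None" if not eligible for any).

Service from 2020-07-01 to Jul 28, 2020: 27 days.
Education Assistance — status part-time ✗ (requires full-time, seasonal, or temporary) → not eligible.
Employer Retirement Match — status part-time ✓ (not excluded) → eligible.
Short-Term Disability — service 27 days < 5 years (≈1825 days) ✗ → not eligible.
Home Office Allowance — status part-time ✓ (not excluded); service 27 days < 120 days ✗ → not eligible.

Employer Retirement Match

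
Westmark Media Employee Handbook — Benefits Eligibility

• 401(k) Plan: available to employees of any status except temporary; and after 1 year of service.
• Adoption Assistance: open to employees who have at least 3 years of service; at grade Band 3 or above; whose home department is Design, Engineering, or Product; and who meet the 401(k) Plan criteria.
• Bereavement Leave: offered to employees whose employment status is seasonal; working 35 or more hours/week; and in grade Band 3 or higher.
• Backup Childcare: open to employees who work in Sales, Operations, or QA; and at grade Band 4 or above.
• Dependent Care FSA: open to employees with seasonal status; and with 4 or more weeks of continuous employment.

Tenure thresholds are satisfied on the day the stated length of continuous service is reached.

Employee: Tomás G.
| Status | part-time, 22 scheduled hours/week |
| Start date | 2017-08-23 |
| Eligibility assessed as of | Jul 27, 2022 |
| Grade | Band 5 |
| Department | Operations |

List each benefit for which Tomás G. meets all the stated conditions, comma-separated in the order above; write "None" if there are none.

401(k) Plan, Backup Childcare

Service from 2017-08-23 to Jul 27, 2022: 1799 days.
401(k) Plan — status part-time ✓ (not excluded); service 1799 days ≥ 1 year (≈365 days) ✓ → eligible.
Adoption Assistance — service 1799 days ≥ 3 years (≈1095 days) ✓; grade Band 5 ≥ Band 3 ✓; dept Operations ✗ → not eligible.
Bereavement Leave — status part-time ✗ (requires seasonal) → not eligible.
Backup Childcare — dept Operations ✓; grade Band 5 ≥ Band 4 ✓ → eligible.
Dependent Care FSA — status part-time ✗ (requires seasonal) → not eligible.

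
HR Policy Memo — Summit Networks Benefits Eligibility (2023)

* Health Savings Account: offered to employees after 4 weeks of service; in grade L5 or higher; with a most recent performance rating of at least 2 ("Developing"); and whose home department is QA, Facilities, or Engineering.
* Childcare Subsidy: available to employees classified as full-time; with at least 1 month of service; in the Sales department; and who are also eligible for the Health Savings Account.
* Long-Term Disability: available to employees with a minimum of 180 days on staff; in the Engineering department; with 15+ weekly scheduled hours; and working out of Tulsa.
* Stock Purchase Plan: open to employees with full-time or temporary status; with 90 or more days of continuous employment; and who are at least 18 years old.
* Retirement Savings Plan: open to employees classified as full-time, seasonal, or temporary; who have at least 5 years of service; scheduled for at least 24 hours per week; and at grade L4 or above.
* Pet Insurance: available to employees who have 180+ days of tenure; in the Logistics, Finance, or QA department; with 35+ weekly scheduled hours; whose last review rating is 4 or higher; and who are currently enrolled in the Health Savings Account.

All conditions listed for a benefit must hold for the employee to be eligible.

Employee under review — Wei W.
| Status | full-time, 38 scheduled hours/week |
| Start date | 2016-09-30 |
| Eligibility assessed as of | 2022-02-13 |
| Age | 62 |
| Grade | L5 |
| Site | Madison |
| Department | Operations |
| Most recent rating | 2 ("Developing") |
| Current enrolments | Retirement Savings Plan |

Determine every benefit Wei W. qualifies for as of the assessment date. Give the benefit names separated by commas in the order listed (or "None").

Service from 2016-09-30 to 2022-02-13: 1962 days.
Health Savings Account — service 1962 days ≥ 4 weeks (≈28 days) ✓; grade L5 ≥ L5 ✓; rating 2 ≥ 2 ✓; dept Operations ✗ → not eligible.
Childcare Subsidy — status full-time ✓; service 1962 days ≥ 1 month (≈30 days) ✓; dept Operations ✗ → not eligible.
Long-Term Disability — service 1962 days ≥ 180 days ✓; dept Operations ✗ → not eligible.
Stock Purchase Plan — status full-time ✓; service 1962 days ≥ 90 days ✓; age 62 ≥ 18 ✓ → eligible.
Retirement Savings Plan — status full-time ✓; service 1962 days ≥ 5 years (≈1825 days) ✓; 38 hrs/wk ≥ 24 ✓; grade L5 ≥ L4 ✓ → eligible.
Pet Insurance — service 1962 days ≥ 180 days ✓; dept Operations ✗ → not eligible.

Stock Purchase Plan, Retirement Savings Plan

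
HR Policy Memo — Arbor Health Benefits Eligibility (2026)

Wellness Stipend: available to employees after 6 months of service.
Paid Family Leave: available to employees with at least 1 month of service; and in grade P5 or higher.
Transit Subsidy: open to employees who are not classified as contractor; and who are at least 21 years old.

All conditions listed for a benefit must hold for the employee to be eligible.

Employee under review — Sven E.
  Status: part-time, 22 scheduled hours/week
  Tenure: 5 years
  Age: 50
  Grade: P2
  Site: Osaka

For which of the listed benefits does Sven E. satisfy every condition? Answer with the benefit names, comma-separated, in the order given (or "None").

Wellness Stipend — service 5 years ≥ 6 months (≈180 days) ✓ → eligible.
Paid Family Leave — service 5 years ≥ 1 month (≈30 days) ✓; grade P2 < P5 ✗ → not eligible.
Transit Subsidy — status part-time ✓ (not excluded); age 50 ≥ 21 ✓ → eligible.

Wellness Stipend, Transit Subsidy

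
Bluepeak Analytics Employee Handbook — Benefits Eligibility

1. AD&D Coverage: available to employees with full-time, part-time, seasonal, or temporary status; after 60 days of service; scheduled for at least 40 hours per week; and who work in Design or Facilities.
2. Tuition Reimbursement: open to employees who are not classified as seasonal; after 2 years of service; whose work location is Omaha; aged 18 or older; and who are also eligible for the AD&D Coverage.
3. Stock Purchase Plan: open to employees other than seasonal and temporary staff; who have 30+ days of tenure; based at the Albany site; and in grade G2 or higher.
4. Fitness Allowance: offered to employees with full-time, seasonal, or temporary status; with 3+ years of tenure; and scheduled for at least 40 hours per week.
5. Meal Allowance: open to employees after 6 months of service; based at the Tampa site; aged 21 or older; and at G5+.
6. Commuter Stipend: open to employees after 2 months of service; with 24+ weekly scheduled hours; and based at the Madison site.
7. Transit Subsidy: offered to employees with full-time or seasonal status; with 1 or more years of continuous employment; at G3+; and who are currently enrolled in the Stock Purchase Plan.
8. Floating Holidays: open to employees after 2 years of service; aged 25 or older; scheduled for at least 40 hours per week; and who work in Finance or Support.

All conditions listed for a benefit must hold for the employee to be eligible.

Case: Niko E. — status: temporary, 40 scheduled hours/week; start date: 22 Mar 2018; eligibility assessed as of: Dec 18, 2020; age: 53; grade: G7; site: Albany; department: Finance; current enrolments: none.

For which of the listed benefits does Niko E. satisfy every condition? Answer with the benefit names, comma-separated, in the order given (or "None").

Service from 22 Mar 2018 to Dec 18, 2020: 1002 days.
AD&D Coverage — status temporary ✓; service 1002 days ≥ 60 days ✓; 40 hrs/wk ≥ 40 ✓; dept Finance ✗ → not eligible.
Tuition Reimbursement — status temporary ✓ (not excluded); service 1002 days ≥ 2 years (≈730 days) ✓; site Albany ✗ (not Omaha) → not eligible.
Stock Purchase Plan — status temporary ✗ (excluded) → not eligible.
Fitness Allowance — status temporary ✓; service 1002 days < 3 years (≈1095 days) ✗ → not eligible.
Meal Allowance — service 1002 days ≥ 6 months (≈180 days) ✓; site Albany ✗ (not Tampa) → not eligible.
Commuter Stipend — service 1002 days ≥ 2 months (≈60 days) ✓; 40 hrs/wk ≥ 24 ✓; site Albany ✗ (not Madison) → not eligible.
Transit Subsidy — status temporary ✗ (requires full-time or seasonal) → not eligible.
Floating Holidays — service 1002 days ≥ 2 years (≈730 days) ✓; age 53 ≥ 25 ✓; 40 hrs/wk ≥ 40 ✓; dept Finance ✓ → eligible.

Floating Holidays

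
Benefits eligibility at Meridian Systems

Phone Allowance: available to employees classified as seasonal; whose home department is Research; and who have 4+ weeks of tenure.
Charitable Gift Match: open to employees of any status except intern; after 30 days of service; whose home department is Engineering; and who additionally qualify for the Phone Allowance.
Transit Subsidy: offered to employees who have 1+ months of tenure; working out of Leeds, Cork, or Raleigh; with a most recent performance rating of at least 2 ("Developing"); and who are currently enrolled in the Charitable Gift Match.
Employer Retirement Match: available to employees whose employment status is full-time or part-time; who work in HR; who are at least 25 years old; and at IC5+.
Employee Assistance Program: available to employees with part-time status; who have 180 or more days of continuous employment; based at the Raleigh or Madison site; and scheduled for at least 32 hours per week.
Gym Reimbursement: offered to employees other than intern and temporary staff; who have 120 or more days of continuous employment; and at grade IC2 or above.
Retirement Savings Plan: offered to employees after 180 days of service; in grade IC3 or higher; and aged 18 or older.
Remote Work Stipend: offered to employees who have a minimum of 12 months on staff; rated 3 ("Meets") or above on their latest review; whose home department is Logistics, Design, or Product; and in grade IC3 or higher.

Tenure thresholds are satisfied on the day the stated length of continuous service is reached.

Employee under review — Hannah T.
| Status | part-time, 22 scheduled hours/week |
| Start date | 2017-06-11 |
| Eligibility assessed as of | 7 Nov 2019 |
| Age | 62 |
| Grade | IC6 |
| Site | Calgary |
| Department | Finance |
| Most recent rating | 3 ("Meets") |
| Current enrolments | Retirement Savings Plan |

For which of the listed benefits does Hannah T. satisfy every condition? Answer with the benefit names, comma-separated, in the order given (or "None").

Gym Reimbursement, Retirement Savings Plan

Service from 2017-06-11 to 7 Nov 2019: 879 days.
Phone Allowance — status part-time ✗ (requires seasonal) → not eligible.
Charitable Gift Match — status part-time ✓ (not excluded); service 879 days ≥ 30 days ✓; dept Finance ✗ → not eligible.
Transit Subsidy — service 879 days ≥ 1 month (≈30 days) ✓; site Calgary ✗ (not Leeds, Cork, or Raleigh) → not eligible.
Employer Retirement Match — status part-time ✓; dept Finance ✗ → not eligible.
Employee Assistance Program — status part-time ✓; service 879 days ≥ 180 days ✓; site Calgary ✗ (not Raleigh or Madison) → not eligible.
Gym Reimbursement — status part-time ✓ (not excluded); service 879 days ≥ 120 days ✓; grade IC6 ≥ IC2 ✓ → eligible.
Retirement Savings Plan — service 879 days ≥ 180 days ✓; grade IC6 ≥ IC3 ✓; age 62 ≥ 18 ✓ → eligible.
Remote Work Stipend — service 879 days ≥ 12 months (≈360 days) ✓; rating 3 ≥ 3 ✓; dept Finance ✗ → not eligible.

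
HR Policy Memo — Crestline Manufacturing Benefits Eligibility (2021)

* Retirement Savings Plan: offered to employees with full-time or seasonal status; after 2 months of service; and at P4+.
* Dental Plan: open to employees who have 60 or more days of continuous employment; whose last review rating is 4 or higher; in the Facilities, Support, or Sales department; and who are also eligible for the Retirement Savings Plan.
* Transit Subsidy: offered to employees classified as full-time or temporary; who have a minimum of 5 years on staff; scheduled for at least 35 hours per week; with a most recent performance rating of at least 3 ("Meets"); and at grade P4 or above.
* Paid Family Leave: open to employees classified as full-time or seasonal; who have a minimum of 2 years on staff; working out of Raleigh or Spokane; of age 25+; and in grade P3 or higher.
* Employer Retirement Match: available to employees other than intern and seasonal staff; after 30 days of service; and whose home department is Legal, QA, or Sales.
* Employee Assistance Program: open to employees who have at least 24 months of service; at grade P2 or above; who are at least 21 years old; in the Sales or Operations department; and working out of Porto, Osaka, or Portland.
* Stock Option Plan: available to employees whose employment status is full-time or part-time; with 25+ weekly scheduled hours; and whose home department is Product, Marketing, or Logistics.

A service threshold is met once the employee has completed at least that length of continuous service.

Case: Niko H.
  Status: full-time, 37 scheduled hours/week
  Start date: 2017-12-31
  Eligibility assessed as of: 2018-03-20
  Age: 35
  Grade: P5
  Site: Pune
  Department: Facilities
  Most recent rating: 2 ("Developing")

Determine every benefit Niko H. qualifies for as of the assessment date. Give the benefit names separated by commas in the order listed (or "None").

Retirement Savings Plan

Service from 2017-12-31 to 2018-03-20: 79 days.
Retirement Savings Plan — status full-time ✓; service 79 days ≥ 2 months (≈60 days) ✓; grade P5 ≥ P4 ✓ → eligible.
Dental Plan — service 79 days ≥ 60 days ✓; rating 2 < 4 ✗ → not eligible.
Transit Subsidy — status full-time ✓; service 79 days < 5 years (≈1825 days) ✗ → not eligible.
Paid Family Leave — status full-time ✓; service 79 days < 2 years (≈730 days) ✗ → not eligible.
Employer Retirement Match — status full-time ✓ (not excluded); service 79 days ≥ 30 days ✓; dept Facilities ✗ → not eligible.
Employee Assistance Program — service 79 days < 24 months (≈720 days) ✗ → not eligible.
Stock Option Plan — status full-time ✓; 37 hrs/wk ≥ 25 ✓; dept Facilities ✗ → not eligible.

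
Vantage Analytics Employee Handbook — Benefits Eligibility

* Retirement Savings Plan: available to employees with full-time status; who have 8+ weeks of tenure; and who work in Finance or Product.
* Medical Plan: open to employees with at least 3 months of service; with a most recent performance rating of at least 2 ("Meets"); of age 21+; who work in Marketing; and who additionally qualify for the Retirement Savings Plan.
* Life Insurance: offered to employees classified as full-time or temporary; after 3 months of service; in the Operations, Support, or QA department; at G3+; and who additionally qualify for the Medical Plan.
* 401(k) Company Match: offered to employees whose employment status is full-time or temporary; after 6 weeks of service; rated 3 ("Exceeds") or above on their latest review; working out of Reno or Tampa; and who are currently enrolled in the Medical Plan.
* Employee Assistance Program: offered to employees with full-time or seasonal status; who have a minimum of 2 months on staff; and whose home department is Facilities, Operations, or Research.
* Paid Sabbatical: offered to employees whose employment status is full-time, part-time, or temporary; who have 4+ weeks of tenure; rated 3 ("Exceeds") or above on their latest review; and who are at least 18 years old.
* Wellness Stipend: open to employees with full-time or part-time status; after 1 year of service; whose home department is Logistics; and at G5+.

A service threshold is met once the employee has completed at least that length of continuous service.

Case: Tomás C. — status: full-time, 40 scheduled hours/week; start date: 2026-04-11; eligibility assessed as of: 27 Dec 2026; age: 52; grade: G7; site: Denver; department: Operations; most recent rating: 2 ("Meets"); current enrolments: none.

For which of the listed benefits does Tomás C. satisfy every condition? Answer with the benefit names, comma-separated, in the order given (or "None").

Employee Assistance Program

Service from 2026-04-11 to 27 Dec 2026: 260 days.
Retirement Savings Plan — status full-time ✓; service 260 days ≥ 8 weeks (≈56 days) ✓; dept Operations ✗ → not eligible.
Medical Plan — service 260 days ≥ 3 months (≈90 days) ✓; rating 2 ≥ 2 ✓; age 52 ≥ 21 ✓; dept Operations ✗ → not eligible.
Life Insurance — status full-time ✓; service 260 days ≥ 3 months (≈90 days) ✓; dept Operations ✓; grade G7 ≥ G3 ✓; not eligible for Medical Plan ✗ → not eligible.
401(k) Company Match — status full-time ✓; service 260 days ≥ 6 weeks (≈42 days) ✓; rating 2 < 3 ✗ → not eligible.
Employee Assistance Program — status full-time ✓; service 260 days ≥ 2 months (≈60 days) ✓; dept Operations ✓ → eligible.
Paid Sabbatical — status full-time ✓; service 260 days ≥ 4 weeks (≈28 days) ✓; rating 2 < 3 ✗ → not eligible.
Wellness Stipend — status full-time ✓; service 260 days < 1 year (≈365 days) ✗ → not eligible.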